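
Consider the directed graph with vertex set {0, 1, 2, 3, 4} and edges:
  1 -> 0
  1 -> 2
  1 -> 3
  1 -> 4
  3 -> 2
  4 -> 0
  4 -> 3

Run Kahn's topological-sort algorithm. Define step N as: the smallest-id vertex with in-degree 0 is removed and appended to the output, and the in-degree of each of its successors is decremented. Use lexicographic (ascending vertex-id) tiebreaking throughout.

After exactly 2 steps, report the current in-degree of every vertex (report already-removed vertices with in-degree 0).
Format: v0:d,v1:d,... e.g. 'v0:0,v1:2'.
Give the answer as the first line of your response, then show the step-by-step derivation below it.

v0:0,v1:0,v2:1,v3:0,v4:0

step 1: output 1; order=[1]; indeg=(1,0,1,1,0)
step 2: output 4; order=[1,4]; indeg=(0,0,1,0,0)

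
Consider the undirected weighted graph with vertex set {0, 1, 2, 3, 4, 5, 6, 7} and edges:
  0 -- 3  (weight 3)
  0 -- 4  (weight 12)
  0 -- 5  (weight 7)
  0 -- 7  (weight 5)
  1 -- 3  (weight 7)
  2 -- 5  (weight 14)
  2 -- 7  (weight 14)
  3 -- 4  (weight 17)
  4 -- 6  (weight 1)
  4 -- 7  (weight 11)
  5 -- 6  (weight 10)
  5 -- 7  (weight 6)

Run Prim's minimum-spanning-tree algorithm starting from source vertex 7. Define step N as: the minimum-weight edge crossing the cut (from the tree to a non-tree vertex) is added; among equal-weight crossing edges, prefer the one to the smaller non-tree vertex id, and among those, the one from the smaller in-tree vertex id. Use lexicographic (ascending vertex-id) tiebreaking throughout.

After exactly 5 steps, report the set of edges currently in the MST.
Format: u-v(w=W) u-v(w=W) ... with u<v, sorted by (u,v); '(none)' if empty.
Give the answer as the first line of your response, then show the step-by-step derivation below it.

0-3(w=3) 0-7(w=5) 1-3(w=7) 5-6(w=10) 5-7(w=6)

step 1: add edge 0-7 (w=5); MST = {0-7(w=5)}
step 2: add edge 0-3 (w=3); MST = {0-3(w=3) 0-7(w=5)}
step 3: add edge 5-7 (w=6); MST = {0-3(w=3) 0-7(w=5) 5-7(w=6)}
step 4: add edge 1-3 (w=7); MST = {0-3(w=3) 0-7(w=5) 1-3(w=7) 5-7(w=6)}
step 5: add edge 5-6 (w=10); MST = {0-3(w=3) 0-7(w=5) 1-3(w=7) 5-6(w=10) 5-7(w=6)}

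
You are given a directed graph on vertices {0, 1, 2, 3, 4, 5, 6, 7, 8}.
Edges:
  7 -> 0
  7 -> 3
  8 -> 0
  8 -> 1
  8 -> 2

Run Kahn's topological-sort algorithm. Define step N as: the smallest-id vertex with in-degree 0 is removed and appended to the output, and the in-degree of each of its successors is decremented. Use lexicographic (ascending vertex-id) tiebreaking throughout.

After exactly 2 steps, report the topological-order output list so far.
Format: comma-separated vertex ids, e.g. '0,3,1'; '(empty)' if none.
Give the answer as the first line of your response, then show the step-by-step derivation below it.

4,5

step 1: output 4; order=[4]; indeg=(2,1,1,1,0,0,0,0,0)
step 2: output 5; order=[4,5]; indeg=(2,1,1,1,0,0,0,0,0)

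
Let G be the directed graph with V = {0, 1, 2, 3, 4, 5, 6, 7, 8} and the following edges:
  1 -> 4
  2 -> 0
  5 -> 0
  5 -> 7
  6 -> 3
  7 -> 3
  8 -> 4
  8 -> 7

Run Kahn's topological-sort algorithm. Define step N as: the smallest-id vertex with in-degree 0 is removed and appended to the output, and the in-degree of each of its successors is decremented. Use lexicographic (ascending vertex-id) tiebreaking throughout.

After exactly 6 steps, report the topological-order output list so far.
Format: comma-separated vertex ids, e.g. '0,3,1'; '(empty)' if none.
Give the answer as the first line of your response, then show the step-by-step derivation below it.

1,2,5,0,6,8

step 1: output 1; order=[1]; indeg=(2,0,0,2,1,0,0,2,0)
step 2: output 2; order=[1,2]; indeg=(1,0,0,2,1,0,0,2,0)
step 3: output 5; order=[1,2,5]; indeg=(0,0,0,2,1,0,0,1,0)
step 4: output 0; order=[1,2,5,0]; indeg=(0,0,0,2,1,0,0,1,0)
step 5: output 6; order=[1,2,5,0,6]; indeg=(0,0,0,1,1,0,0,1,0)
step 6: output 8; order=[1,2,5,0,6,8]; indeg=(0,0,0,1,0,0,0,0,0)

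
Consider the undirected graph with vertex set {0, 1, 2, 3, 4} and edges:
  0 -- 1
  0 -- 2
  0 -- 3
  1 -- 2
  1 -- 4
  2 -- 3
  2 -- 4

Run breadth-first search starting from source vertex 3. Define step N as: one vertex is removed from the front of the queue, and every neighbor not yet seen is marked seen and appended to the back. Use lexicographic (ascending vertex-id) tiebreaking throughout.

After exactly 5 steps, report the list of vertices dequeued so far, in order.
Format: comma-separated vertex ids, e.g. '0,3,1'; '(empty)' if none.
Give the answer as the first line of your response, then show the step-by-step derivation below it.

3,0,2,1,4

step 1: dequeue 3; queue=[0,2]; order=3
step 2: dequeue 0; queue=[2,1]; order=3,0
step 3: dequeue 2; queue=[1,4]; order=3,0,2
step 4: dequeue 1; queue=[4]; order=3,0,2,1
step 5: dequeue 4; queue=[(empty)]; order=3,0,2,1,4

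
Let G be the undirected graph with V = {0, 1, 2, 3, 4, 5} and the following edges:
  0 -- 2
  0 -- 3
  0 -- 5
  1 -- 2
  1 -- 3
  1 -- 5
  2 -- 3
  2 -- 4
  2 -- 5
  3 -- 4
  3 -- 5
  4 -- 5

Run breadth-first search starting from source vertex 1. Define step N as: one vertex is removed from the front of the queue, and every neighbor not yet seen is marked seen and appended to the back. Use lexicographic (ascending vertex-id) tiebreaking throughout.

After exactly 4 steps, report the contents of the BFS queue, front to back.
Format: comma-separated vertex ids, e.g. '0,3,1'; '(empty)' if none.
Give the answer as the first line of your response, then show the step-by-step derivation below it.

0,4

step 1: dequeue 1; queue=[2,3,5]; order=1
step 2: dequeue 2; queue=[3,5,0,4]; order=1,2
step 3: dequeue 3; queue=[5,0,4]; order=1,2,3
step 4: dequeue 5; queue=[0,4]; order=1,2,3,5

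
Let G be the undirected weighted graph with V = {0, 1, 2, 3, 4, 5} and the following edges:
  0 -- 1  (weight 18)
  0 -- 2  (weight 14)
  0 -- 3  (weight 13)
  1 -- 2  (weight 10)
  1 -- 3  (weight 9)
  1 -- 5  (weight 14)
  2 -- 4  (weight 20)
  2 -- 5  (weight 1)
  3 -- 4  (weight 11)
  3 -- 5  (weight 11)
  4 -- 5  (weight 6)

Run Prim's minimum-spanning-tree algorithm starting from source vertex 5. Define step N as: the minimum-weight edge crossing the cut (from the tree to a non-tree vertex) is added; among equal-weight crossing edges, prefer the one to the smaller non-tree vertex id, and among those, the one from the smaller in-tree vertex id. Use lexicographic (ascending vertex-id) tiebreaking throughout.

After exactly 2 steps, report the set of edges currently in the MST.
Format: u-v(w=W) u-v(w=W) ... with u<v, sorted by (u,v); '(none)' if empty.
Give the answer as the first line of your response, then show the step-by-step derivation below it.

2-5(w=1) 4-5(w=6)

step 1: add edge 2-5 (w=1); MST = {2-5(w=1)}
step 2: add edge 4-5 (w=6); MST = {2-5(w=1) 4-5(w=6)}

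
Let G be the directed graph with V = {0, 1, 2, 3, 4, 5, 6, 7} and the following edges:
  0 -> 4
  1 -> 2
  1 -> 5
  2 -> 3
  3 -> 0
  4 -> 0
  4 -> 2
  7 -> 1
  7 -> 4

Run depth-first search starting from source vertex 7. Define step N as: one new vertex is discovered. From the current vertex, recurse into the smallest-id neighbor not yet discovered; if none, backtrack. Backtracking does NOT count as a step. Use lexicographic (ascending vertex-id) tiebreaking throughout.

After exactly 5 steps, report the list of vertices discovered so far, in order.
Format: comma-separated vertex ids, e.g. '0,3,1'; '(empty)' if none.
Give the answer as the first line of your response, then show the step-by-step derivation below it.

7,1,2,3,0

step 1: discover 7; path=7; order=7
step 2: discover 1; path=7>1; order=7,1
step 3: discover 2; path=7>1>2; order=7,1,2
step 4: discover 3; path=7>1>2>3; order=7,1,2,3
step 5: discover 0; path=7>1>2>3>0; order=7,1,2,3,0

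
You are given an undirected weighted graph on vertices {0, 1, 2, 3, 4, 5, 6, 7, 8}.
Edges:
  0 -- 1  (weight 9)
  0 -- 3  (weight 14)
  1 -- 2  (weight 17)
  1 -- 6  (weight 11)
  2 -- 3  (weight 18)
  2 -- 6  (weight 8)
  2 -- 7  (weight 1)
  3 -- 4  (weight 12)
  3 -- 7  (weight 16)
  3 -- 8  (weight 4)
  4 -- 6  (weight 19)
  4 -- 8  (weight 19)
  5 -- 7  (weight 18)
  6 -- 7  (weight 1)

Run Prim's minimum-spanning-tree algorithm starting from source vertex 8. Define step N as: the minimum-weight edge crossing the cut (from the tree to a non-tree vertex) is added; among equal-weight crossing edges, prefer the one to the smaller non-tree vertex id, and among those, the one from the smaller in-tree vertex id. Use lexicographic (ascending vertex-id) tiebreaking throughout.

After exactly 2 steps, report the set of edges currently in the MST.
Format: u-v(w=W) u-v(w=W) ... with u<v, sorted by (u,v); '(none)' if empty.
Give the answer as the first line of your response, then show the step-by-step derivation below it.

3-4(w=12) 3-8(w=4)

step 1: add edge 3-8 (w=4); MST = {3-8(w=4)}
step 2: add edge 3-4 (w=12); MST = {3-4(w=12) 3-8(w=4)}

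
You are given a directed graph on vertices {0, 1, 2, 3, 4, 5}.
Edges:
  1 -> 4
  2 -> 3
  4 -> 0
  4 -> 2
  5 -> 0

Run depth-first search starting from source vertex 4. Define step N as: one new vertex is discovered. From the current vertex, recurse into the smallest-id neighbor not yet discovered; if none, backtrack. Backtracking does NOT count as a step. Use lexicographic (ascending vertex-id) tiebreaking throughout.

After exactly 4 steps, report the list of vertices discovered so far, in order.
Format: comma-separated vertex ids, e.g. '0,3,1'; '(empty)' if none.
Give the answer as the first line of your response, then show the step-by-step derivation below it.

4,0,2,3

step 1: discover 4; path=4; order=4
step 2: discover 0; path=4>0; order=4,0
step 3: discover 2; path=4>2; order=4,0,2
step 4: discover 3; path=4>2>3; order=4,0,2,3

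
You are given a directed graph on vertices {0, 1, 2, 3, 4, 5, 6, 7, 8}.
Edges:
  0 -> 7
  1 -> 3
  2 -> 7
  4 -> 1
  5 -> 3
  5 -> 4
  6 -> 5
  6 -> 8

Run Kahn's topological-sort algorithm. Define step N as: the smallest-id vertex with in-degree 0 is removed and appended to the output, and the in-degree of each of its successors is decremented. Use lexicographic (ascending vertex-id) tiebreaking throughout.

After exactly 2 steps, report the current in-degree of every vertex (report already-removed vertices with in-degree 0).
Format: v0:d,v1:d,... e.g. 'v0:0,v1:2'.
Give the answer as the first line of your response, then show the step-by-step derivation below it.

v0:0,v1:1,v2:0,v3:2,v4:1,v5:1,v6:0,v7:0,v8:1

step 1: output 0; order=[0]; indeg=(0,1,0,2,1,1,0,1,1)
step 2: output 2; order=[0,2]; indeg=(0,1,0,2,1,1,0,0,1)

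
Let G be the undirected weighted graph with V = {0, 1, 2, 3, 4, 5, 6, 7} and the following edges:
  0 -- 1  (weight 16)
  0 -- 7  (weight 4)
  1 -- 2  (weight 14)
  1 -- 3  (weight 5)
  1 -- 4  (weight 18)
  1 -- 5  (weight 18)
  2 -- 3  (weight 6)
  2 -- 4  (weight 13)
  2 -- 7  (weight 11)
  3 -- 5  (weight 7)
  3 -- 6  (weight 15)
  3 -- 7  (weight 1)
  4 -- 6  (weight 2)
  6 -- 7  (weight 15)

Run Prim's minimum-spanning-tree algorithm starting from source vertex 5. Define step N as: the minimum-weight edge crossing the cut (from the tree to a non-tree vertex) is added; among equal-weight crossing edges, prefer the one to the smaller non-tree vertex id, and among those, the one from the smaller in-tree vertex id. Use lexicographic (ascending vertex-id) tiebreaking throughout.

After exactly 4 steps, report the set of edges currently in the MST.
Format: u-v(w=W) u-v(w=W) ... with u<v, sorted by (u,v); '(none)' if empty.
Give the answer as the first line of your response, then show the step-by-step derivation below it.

0-7(w=4) 1-3(w=5) 3-5(w=7) 3-7(w=1)

step 1: add edge 3-5 (w=7); MST = {3-5(w=7)}
step 2: add edge 3-7 (w=1); MST = {3-5(w=7) 3-7(w=1)}
step 3: add edge 0-7 (w=4); MST = {0-7(w=4) 3-5(w=7) 3-7(w=1)}
step 4: add edge 1-3 (w=5); MST = {0-7(w=4) 1-3(w=5) 3-5(w=7) 3-7(w=1)}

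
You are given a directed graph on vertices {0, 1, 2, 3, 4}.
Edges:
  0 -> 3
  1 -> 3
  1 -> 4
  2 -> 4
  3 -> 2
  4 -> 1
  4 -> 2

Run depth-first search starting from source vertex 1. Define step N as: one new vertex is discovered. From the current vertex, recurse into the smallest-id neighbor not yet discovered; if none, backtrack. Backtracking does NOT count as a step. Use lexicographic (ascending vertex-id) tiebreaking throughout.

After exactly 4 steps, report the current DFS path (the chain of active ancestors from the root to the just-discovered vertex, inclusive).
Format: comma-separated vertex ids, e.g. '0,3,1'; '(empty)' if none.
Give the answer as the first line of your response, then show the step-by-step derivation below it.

1,3,2,4

step 1: discover 1; path=1; order=1
step 2: discover 3; path=1>3; order=1,3
step 3: discover 2; path=1>3>2; order=1,3,2
step 4: discover 4; path=1>3>2>4; order=1,3,2,4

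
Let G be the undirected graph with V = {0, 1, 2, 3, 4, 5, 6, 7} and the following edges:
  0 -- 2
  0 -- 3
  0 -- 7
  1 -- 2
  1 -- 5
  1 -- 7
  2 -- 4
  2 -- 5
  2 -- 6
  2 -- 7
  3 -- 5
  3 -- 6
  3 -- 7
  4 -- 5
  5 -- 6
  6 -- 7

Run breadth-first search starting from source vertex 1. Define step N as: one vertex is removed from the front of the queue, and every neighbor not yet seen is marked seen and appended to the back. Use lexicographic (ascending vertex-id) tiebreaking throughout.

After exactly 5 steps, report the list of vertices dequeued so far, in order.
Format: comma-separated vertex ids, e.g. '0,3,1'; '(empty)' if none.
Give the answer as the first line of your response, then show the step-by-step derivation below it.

1,2,5,7,0

step 1: dequeue 1; queue=[2,5,7]; order=1
step 2: dequeue 2; queue=[5,7,0,4,6]; order=1,2
step 3: dequeue 5; queue=[7,0,4,6,3]; order=1,2,5
step 4: dequeue 7; queue=[0,4,6,3]; order=1,2,5,7
step 5: dequeue 0; queue=[4,6,3]; order=1,2,5,7,0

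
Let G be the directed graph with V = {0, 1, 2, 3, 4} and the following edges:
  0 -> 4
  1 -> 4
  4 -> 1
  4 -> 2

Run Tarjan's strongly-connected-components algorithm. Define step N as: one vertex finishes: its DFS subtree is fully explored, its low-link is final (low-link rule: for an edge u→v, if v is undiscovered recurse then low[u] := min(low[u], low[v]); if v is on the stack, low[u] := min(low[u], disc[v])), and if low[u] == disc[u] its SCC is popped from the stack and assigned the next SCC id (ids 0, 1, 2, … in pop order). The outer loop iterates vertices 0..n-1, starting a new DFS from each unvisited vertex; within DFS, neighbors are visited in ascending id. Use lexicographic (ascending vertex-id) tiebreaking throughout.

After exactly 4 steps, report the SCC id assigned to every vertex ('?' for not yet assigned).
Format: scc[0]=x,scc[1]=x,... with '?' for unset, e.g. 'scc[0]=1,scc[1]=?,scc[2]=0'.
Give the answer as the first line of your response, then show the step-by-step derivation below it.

scc[0]=2,scc[1]=1,scc[2]=0,scc[3]=?,scc[4]=1

step 1: low=(low[0]=0,low[1]=1,low[2]=?,low[3]=?,low[4]=1); scc=(scc[0]=?,scc[1]=?,scc[2]=?,scc[3]=?,scc[4]=?)
step 2: low=(low[0]=0,low[1]=1,low[2]=3,low[3]=?,low[4]=1); scc=(scc[0]=?,scc[1]=?,scc[2]=0,scc[3]=?,scc[4]=?)
step 3: low=(low[0]=0,low[1]=1,low[2]=3,low[3]=?,low[4]=1); scc=(scc[0]=?,scc[1]=1,scc[2]=0,scc[3]=?,scc[4]=1)
step 4: low=(low[0]=0,low[1]=1,low[2]=3,low[3]=?,low[4]=1); scc=(scc[0]=2,scc[1]=1,scc[2]=0,scc[3]=?,scc[4]=1)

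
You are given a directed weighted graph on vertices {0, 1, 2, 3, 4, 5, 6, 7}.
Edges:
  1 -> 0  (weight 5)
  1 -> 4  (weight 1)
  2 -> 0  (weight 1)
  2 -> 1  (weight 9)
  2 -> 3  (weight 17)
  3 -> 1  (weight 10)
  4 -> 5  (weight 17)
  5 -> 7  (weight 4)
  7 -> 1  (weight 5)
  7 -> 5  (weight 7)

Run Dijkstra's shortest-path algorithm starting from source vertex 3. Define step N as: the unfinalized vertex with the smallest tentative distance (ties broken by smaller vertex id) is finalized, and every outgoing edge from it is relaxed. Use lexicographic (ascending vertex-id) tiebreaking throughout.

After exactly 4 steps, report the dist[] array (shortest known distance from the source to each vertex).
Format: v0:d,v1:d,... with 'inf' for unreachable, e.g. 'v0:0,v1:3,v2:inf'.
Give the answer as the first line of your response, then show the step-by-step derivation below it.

v0:15,v1:10,v2:inf,v3:0,v4:11,v5:28,v6:inf,v7:inf

step 1: dist = v0:inf,v1:10,v2:inf,v3:0,v4:inf,v5:inf,v6:inf,v7:inf
step 2: dist = v0:15,v1:10,v2:inf,v3:0,v4:11,v5:inf,v6:inf,v7:inf
step 3: dist = v0:15,v1:10,v2:inf,v3:0,v4:11,v5:28,v6:inf,v7:inf
step 4: dist = v0:15,v1:10,v2:inf,v3:0,v4:11,v5:28,v6:inf,v7:inf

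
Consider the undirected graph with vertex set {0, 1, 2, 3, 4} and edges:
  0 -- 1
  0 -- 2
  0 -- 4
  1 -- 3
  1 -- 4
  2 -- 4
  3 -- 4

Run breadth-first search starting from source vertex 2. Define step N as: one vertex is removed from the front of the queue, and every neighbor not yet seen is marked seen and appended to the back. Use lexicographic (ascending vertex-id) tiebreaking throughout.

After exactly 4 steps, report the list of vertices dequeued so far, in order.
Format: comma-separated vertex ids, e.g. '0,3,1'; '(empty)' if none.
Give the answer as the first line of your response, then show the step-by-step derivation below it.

2,0,4,1

step 1: dequeue 2; queue=[0,4]; order=2
step 2: dequeue 0; queue=[4,1]; order=2,0
step 3: dequeue 4; queue=[1,3]; order=2,0,4
step 4: dequeue 1; queue=[3]; order=2,0,4,1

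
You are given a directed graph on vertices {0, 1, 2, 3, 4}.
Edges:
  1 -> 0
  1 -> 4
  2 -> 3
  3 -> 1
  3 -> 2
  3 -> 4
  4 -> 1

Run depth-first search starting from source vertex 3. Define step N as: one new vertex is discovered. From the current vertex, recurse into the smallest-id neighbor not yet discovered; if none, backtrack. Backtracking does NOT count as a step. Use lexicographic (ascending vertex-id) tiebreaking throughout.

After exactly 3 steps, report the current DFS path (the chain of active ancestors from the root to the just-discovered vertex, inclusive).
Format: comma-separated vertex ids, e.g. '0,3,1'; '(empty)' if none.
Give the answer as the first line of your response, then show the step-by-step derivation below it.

3,1,0

step 1: discover 3; path=3; order=3
step 2: discover 1; path=3>1; order=3,1
step 3: discover 0; path=3>1>0; order=3,1,0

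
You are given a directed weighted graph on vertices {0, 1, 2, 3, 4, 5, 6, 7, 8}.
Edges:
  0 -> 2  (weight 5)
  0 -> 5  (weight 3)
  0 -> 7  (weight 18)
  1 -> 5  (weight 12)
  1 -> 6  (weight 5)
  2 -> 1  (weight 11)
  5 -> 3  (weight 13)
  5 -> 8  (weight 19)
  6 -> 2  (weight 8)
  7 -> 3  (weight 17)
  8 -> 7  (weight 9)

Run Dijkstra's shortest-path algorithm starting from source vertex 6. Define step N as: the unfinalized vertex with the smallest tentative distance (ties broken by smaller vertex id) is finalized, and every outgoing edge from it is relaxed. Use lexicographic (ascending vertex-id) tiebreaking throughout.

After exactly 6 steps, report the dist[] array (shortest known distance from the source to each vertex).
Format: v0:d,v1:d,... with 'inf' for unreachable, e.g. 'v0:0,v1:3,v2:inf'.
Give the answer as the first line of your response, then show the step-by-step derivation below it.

v0:inf,v1:19,v2:8,v3:44,v4:inf,v5:31,v6:0,v7:59,v8:50

step 1: dist = v0:inf,v1:inf,v2:8,v3:inf,v4:inf,v5:inf,v6:0,v7:inf,v8:inf
step 2: dist = v0:inf,v1:19,v2:8,v3:inf,v4:inf,v5:inf,v6:0,v7:inf,v8:inf
step 3: dist = v0:inf,v1:19,v2:8,v3:inf,v4:inf,v5:31,v6:0,v7:inf,v8:inf
step 4: dist = v0:inf,v1:19,v2:8,v3:44,v4:inf,v5:31,v6:0,v7:inf,v8:50
step 5: dist = v0:inf,v1:19,v2:8,v3:44,v4:inf,v5:31,v6:0,v7:inf,v8:50
step 6: dist = v0:inf,v1:19,v2:8,v3:44,v4:inf,v5:31,v6:0,v7:59,v8:50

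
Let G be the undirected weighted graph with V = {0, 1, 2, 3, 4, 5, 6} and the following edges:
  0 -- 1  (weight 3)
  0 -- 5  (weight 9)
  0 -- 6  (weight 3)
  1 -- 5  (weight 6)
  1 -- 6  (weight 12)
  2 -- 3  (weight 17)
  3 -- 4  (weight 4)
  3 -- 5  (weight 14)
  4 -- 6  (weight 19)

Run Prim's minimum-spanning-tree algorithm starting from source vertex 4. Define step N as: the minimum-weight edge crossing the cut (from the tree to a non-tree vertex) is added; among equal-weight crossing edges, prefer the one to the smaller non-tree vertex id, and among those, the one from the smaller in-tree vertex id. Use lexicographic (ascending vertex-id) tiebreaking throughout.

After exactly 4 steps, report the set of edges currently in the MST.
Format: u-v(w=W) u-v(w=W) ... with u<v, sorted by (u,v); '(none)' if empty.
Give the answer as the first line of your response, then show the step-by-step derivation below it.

0-1(w=3) 1-5(w=6) 3-4(w=4) 3-5(w=14)

step 1: add edge 3-4 (w=4); MST = {3-4(w=4)}
step 2: add edge 3-5 (w=14); MST = {3-4(w=4) 3-5(w=14)}
step 3: add edge 1-5 (w=6); MST = {1-5(w=6) 3-4(w=4) 3-5(w=14)}
step 4: add edge 0-1 (w=3); MST = {0-1(w=3) 1-5(w=6) 3-4(w=4) 3-5(w=14)}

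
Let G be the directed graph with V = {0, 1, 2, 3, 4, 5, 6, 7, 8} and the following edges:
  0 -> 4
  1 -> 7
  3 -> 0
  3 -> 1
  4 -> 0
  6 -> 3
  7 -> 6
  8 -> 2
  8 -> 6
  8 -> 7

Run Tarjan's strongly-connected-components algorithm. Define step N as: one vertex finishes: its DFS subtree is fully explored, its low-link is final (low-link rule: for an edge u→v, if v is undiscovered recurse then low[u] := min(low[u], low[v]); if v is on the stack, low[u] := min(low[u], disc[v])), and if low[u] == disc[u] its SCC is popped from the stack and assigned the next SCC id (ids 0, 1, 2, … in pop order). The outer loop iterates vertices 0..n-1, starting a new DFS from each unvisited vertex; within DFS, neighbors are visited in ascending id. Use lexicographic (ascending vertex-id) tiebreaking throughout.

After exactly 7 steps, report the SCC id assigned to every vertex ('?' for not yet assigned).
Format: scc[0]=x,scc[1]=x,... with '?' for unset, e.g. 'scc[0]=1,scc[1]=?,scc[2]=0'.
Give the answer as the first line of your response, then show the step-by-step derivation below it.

scc[0]=0,scc[1]=1,scc[2]=2,scc[3]=1,scc[4]=0,scc[5]=?,scc[6]=1,scc[7]=1,scc[8]=?

step 1: low=(low[0]=0,low[1]=?,low[2]=?,low[3]=?,low[4]=0,low[5]=?,low[6]=?,low[7]=?,low[8]=?); scc=(scc[0]=?,scc[1]=?,scc[2]=?,scc[3]=?,scc[4]=?,scc[5]=?,scc[6]=?,scc[7]=?,scc[8]=?)
step 2: low=(low[0]=0,low[1]=?,low[2]=?,low[3]=?,low[4]=0,low[5]=?,low[6]=?,low[7]=?,low[8]=?); scc=(scc[0]=0,scc[1]=?,scc[2]=?,scc[3]=?,scc[4]=0,scc[5]=?,scc[6]=?,scc[7]=?,scc[8]=?)
step 3: low=(low[0]=0,low[1]=2,low[2]=?,low[3]=2,low[4]=0,low[5]=?,low[6]=4,low[7]=3,low[8]=?); scc=(scc[0]=0,scc[1]=?,scc[2]=?,scc[3]=?,scc[4]=0,scc[5]=?,scc[6]=?,scc[7]=?,scc[8]=?)
step 4: low=(low[0]=0,low[1]=2,low[2]=?,low[3]=2,low[4]=0,low[5]=?,low[6]=2,low[7]=3,low[8]=?); scc=(scc[0]=0,scc[1]=?,scc[2]=?,scc[3]=?,scc[4]=0,scc[5]=?,scc[6]=?,scc[7]=?,scc[8]=?)
step 5: low=(low[0]=0,low[1]=2,low[2]=?,low[3]=2,low[4]=0,low[5]=?,low[6]=2,low[7]=2,low[8]=?); scc=(scc[0]=0,scc[1]=?,scc[2]=?,scc[3]=?,scc[4]=0,scc[5]=?,scc[6]=?,scc[7]=?,scc[8]=?)
step 6: low=(low[0]=0,low[1]=2,low[2]=?,low[3]=2,low[4]=0,low[5]=?,low[6]=2,low[7]=2,low[8]=?); scc=(scc[0]=0,scc[1]=1,scc[2]=?,scc[3]=1,scc[4]=0,scc[5]=?,scc[6]=1,scc[7]=1,scc[8]=?)
step 7: low=(low[0]=0,low[1]=2,low[2]=6,low[3]=2,low[4]=0,low[5]=?,low[6]=2,low[7]=2,low[8]=?); scc=(scc[0]=0,scc[1]=1,scc[2]=2,scc[3]=1,scc[4]=0,scc[5]=?,scc[6]=1,scc[7]=1,scc[8]=?)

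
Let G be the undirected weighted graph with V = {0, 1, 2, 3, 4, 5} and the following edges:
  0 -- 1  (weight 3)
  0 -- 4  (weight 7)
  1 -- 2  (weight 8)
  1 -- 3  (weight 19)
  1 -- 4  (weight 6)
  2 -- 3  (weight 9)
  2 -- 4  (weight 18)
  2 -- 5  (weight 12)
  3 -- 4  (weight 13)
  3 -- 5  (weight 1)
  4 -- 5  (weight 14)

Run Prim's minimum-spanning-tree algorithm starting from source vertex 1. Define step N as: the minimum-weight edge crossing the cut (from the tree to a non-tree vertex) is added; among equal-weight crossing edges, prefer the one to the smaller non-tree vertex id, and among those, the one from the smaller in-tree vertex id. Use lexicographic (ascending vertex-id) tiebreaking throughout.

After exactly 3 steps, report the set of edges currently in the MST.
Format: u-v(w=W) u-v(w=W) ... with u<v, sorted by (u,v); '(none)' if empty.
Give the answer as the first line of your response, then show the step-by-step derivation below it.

0-1(w=3) 1-2(w=8) 1-4(w=6)

step 1: add edge 0-1 (w=3); MST = {0-1(w=3)}
step 2: add edge 1-4 (w=6); MST = {0-1(w=3) 1-4(w=6)}
step 3: add edge 1-2 (w=8); MST = {0-1(w=3) 1-2(w=8) 1-4(w=6)}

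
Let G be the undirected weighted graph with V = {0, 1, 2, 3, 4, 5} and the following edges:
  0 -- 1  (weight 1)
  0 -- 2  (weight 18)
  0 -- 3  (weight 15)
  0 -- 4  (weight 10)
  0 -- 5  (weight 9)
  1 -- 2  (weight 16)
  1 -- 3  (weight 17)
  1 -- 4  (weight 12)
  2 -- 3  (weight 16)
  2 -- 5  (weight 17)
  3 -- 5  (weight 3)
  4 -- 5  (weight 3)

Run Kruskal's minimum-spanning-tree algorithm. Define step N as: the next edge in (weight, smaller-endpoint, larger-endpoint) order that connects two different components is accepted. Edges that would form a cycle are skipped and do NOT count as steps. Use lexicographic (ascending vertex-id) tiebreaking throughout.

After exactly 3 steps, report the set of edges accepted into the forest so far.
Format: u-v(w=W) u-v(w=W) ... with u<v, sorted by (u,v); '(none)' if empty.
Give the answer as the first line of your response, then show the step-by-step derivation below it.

0-1(w=1) 3-5(w=3) 4-5(w=3)

step 1: add edge 0-1 (w=1); MST = {0-1(w=1)}
step 2: add edge 3-5 (w=3); MST = {0-1(w=1) 3-5(w=3)}
step 3: add edge 4-5 (w=3); MST = {0-1(w=1) 3-5(w=3) 4-5(w=3)}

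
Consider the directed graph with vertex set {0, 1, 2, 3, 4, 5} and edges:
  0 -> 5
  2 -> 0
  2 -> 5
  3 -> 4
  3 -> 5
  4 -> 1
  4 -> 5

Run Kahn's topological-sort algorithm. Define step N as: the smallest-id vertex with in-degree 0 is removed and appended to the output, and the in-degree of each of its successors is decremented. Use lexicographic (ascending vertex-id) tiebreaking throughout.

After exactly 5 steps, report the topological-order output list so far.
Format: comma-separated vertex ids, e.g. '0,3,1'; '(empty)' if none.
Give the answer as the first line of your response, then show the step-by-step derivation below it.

2,0,3,4,1

step 1: output 2; order=[2]; indeg=(0,1,0,0,1,3)
step 2: output 0; order=[2,0]; indeg=(0,1,0,0,1,2)
step 3: output 3; order=[2,0,3]; indeg=(0,1,0,0,0,1)
step 4: output 4; order=[2,0,3,4]; indeg=(0,0,0,0,0,0)
step 5: output 1; order=[2,0,3,4,1]; indeg=(0,0,0,0,0,0)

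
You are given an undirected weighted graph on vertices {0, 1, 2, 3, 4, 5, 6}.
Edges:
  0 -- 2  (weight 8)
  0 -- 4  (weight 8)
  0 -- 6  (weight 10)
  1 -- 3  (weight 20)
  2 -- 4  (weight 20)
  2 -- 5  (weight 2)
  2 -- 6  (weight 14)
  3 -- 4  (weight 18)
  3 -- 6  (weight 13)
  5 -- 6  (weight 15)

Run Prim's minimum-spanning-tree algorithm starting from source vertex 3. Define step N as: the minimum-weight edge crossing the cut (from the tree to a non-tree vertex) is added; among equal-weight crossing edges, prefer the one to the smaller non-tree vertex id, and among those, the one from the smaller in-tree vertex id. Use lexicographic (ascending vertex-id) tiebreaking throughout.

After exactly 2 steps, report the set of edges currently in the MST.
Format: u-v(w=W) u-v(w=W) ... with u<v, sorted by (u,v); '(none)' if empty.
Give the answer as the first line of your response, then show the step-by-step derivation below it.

0-6(w=10) 3-6(w=13)

step 1: add edge 3-6 (w=13); MST = {3-6(w=13)}
step 2: add edge 0-6 (w=10); MST = {0-6(w=10) 3-6(w=13)}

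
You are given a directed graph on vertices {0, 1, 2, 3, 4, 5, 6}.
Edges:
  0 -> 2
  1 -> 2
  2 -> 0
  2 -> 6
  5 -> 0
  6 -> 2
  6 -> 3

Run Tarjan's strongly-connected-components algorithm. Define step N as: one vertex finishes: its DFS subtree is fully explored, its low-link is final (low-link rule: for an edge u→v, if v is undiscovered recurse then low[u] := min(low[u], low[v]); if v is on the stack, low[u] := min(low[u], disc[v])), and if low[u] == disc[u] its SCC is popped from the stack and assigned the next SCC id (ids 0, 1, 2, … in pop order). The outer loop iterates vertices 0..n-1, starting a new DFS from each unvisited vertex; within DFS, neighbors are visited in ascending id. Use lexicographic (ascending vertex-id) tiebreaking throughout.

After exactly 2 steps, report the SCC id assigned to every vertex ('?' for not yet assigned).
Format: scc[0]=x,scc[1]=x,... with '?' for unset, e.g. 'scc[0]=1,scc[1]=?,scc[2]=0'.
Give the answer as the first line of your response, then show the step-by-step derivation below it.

scc[0]=?,scc[1]=?,scc[2]=?,scc[3]=0,scc[4]=?,scc[5]=?,scc[6]=?

step 1: low=(low[0]=0,low[1]=?,low[2]=0,low[3]=3,low[4]=?,low[5]=?,low[6]=1); scc=(scc[0]=?,scc[1]=?,scc[2]=?,scc[3]=0,scc[4]=?,scc[5]=?,scc[6]=?)
step 2: low=(low[0]=0,low[1]=?,low[2]=0,low[3]=3,low[4]=?,low[5]=?,low[6]=1); scc=(scc[0]=?,scc[1]=?,scc[2]=?,scc[3]=0,scc[4]=?,scc[5]=?,scc[6]=?)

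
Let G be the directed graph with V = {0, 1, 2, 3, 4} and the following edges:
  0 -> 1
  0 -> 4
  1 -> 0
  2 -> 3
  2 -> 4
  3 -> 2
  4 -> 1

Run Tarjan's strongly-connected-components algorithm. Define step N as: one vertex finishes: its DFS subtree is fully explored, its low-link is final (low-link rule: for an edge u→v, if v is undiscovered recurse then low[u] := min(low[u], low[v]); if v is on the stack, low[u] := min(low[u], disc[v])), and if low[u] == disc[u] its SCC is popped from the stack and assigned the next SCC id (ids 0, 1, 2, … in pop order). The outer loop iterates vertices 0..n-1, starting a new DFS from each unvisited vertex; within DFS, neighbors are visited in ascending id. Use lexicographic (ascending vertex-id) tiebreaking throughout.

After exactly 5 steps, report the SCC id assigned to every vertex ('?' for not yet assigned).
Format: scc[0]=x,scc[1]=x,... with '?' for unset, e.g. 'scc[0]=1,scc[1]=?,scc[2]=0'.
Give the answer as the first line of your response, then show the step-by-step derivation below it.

scc[0]=0,scc[1]=0,scc[2]=1,scc[3]=1,scc[4]=0

step 1: low=(low[0]=0,low[1]=0,low[2]=?,low[3]=?,low[4]=?); scc=(scc[0]=?,scc[1]=?,scc[2]=?,scc[3]=?,scc[4]=?)
step 2: low=(low[0]=0,low[1]=0,low[2]=?,low[3]=?,low[4]=1); scc=(scc[0]=?,scc[1]=?,scc[2]=?,scc[3]=?,scc[4]=?)
step 3: low=(low[0]=0,low[1]=0,low[2]=?,low[3]=?,low[4]=1); scc=(scc[0]=0,scc[1]=0,scc[2]=?,scc[3]=?,scc[4]=0)
step 4: low=(low[0]=0,low[1]=0,low[2]=3,low[3]=3,low[4]=1); scc=(scc[0]=0,scc[1]=0,scc[2]=?,scc[3]=?,scc[4]=0)
step 5: low=(low[0]=0,low[1]=0,low[2]=3,low[3]=3,low[4]=1); scc=(scc[0]=0,scc[1]=0,scc[2]=1,scc[3]=1,scc[4]=0)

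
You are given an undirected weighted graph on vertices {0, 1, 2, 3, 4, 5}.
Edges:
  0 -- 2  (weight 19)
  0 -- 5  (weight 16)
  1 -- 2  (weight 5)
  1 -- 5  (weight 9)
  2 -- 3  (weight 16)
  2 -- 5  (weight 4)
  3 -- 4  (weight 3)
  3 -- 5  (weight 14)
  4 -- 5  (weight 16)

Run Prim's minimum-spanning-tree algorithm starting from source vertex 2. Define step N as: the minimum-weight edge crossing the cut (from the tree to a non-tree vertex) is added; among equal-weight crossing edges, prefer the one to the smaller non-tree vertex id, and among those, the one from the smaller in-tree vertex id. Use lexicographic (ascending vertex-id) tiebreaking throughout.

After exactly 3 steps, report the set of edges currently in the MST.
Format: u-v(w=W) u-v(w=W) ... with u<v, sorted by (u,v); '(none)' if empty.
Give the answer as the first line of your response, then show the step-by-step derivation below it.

1-2(w=5) 2-5(w=4) 3-5(w=14)

step 1: add edge 2-5 (w=4); MST = {2-5(w=4)}
step 2: add edge 1-2 (w=5); MST = {1-2(w=5) 2-5(w=4)}
step 3: add edge 3-5 (w=14); MST = {1-2(w=5) 2-5(w=4) 3-5(w=14)}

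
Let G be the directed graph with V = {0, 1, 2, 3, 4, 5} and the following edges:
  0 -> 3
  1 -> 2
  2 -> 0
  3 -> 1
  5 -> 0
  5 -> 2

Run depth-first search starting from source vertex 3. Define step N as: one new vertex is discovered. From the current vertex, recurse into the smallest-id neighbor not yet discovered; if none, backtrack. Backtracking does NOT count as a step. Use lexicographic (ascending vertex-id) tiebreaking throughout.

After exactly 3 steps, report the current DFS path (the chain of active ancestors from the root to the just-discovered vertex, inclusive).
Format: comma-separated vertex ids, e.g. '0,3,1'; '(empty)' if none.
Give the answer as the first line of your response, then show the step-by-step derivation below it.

3,1,2

step 1: discover 3; path=3; order=3
step 2: discover 1; path=3>1; order=3,1
step 3: discover 2; path=3>1>2; order=3,1,2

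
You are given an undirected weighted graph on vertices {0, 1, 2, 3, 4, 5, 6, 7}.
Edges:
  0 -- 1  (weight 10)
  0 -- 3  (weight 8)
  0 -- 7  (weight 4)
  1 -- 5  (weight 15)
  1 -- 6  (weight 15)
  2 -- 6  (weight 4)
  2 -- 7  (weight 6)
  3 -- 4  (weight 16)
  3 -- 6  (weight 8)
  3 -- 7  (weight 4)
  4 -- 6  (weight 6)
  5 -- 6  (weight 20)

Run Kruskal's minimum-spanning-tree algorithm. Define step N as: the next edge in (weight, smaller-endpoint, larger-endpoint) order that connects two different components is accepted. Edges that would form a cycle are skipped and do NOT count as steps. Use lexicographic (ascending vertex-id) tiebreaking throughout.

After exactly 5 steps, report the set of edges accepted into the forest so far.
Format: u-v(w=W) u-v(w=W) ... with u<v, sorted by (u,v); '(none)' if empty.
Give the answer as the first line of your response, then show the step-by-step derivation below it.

0-7(w=4) 2-6(w=4) 2-7(w=6) 3-7(w=4) 4-6(w=6)

step 1: add edge 0-7 (w=4); MST = {0-7(w=4)}
step 2: add edge 2-6 (w=4); MST = {0-7(w=4) 2-6(w=4)}
step 3: add edge 3-7 (w=4); MST = {0-7(w=4) 2-6(w=4) 3-7(w=4)}
step 4: add edge 2-7 (w=6); MST = {0-7(w=4) 2-6(w=4) 2-7(w=6) 3-7(w=4)}
step 5: add edge 4-6 (w=6); MST = {0-7(w=4) 2-6(w=4) 2-7(w=6) 3-7(w=4) 4-6(w=6)}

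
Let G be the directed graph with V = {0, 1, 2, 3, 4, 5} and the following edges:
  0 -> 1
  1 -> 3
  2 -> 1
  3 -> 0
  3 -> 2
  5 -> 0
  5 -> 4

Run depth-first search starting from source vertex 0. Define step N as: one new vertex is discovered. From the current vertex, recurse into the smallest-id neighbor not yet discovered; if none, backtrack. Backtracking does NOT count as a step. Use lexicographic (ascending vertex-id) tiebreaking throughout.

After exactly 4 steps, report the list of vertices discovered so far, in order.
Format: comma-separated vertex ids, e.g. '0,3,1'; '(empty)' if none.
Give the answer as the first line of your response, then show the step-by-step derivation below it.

0,1,3,2

step 1: discover 0; path=0; order=0
step 2: discover 1; path=0>1; order=0,1
step 3: discover 3; path=0>1>3; order=0,1,3
step 4: discover 2; path=0>1>3>2; order=0,1,3,2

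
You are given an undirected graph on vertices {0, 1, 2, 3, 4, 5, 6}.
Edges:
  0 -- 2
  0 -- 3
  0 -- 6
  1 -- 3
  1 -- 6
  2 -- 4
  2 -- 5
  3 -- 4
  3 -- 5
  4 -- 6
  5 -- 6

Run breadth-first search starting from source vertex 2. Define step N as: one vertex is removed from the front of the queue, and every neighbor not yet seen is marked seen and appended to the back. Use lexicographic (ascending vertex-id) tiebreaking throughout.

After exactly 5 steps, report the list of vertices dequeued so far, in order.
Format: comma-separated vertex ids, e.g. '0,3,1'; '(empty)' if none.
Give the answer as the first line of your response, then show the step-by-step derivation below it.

2,0,4,5,3

step 1: dequeue 2; queue=[0,4,5]; order=2
step 2: dequeue 0; queue=[4,5,3,6]; order=2,0
step 3: dequeue 4; queue=[5,3,6]; order=2,0,4
step 4: dequeue 5; queue=[3,6]; order=2,0,4,5
step 5: dequeue 3; queue=[6,1]; order=2,0,4,5,3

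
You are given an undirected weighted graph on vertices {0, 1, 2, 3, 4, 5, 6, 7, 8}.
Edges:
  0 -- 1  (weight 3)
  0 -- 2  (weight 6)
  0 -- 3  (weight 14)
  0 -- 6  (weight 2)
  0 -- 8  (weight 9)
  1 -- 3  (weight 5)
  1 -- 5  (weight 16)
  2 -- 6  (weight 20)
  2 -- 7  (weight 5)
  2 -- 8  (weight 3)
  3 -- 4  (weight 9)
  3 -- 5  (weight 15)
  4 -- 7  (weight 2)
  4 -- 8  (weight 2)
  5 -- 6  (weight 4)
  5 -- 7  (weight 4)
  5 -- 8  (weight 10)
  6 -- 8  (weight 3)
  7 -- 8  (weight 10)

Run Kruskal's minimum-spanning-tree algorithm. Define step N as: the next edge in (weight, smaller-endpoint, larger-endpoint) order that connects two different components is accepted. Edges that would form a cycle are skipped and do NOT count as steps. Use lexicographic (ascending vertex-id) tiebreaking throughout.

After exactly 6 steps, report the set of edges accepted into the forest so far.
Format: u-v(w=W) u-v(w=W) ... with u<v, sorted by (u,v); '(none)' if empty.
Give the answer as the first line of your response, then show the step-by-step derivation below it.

0-1(w=3) 0-6(w=2) 2-8(w=3) 4-7(w=2) 4-8(w=2) 6-8(w=3)

step 1: add edge 0-6 (w=2); MST = {0-6(w=2)}
step 2: add edge 4-7 (w=2); MST = {0-6(w=2) 4-7(w=2)}
step 3: add edge 4-8 (w=2); MST = {0-6(w=2) 4-7(w=2) 4-8(w=2)}
step 4: add edge 0-1 (w=3); MST = {0-1(w=3) 0-6(w=2) 4-7(w=2) 4-8(w=2)}
step 5: add edge 2-8 (w=3); MST = {0-1(w=3) 0-6(w=2) 2-8(w=3) 4-7(w=2) 4-8(w=2)}
step 6: add edge 6-8 (w=3); MST = {0-1(w=3) 0-6(w=2) 2-8(w=3) 4-7(w=2) 4-8(w=2) 6-8(w=3)}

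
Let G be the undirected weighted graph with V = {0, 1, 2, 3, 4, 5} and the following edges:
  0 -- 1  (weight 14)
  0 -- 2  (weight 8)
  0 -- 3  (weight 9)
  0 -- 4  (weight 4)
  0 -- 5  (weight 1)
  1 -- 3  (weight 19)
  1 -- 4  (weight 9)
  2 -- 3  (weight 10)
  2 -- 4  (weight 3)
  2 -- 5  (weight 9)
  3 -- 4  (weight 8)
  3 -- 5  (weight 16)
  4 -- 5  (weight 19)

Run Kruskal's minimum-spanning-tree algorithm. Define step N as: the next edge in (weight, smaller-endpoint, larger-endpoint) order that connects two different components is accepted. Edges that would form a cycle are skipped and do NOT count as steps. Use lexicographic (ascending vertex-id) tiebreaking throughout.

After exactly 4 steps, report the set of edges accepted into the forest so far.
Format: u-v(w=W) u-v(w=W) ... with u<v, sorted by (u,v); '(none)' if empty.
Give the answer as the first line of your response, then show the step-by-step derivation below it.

0-4(w=4) 0-5(w=1) 2-4(w=3) 3-4(w=8)

step 1: add edge 0-5 (w=1); MST = {0-5(w=1)}
step 2: add edge 2-4 (w=3); MST = {0-5(w=1) 2-4(w=3)}
step 3: add edge 0-4 (w=4); MST = {0-4(w=4) 0-5(w=1) 2-4(w=3)}
step 4: add edge 3-4 (w=8); MST = {0-4(w=4) 0-5(w=1) 2-4(w=3) 3-4(w=8)}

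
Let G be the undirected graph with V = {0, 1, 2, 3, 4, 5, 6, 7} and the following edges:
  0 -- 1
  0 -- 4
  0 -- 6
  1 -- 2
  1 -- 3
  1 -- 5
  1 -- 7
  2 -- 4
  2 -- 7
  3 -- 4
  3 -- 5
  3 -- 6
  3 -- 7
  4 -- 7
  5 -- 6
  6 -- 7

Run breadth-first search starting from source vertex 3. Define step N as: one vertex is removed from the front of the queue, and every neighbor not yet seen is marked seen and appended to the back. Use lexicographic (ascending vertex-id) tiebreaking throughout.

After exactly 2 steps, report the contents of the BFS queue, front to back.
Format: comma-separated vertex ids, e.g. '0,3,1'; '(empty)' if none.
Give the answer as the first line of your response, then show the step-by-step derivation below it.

4,5,6,7,0,2

step 1: dequeue 3; queue=[1,4,5,6,7]; order=3
step 2: dequeue 1; queue=[4,5,6,7,0,2]; order=3,1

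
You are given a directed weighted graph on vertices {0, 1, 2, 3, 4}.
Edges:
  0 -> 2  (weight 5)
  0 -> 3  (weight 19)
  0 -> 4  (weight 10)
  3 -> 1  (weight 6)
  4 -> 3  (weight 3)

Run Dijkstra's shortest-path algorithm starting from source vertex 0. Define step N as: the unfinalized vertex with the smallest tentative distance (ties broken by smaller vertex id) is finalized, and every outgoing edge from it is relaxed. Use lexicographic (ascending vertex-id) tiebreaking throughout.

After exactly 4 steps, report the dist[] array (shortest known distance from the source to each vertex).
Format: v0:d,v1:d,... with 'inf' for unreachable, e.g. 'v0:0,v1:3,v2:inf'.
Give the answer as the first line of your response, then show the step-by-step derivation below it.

v0:0,v1:19,v2:5,v3:13,v4:10

step 1: dist = v0:0,v1:inf,v2:5,v3:19,v4:10
step 2: dist = v0:0,v1:inf,v2:5,v3:19,v4:10
step 3: dist = v0:0,v1:inf,v2:5,v3:13,v4:10
step 4: dist = v0:0,v1:19,v2:5,v3:13,v4:10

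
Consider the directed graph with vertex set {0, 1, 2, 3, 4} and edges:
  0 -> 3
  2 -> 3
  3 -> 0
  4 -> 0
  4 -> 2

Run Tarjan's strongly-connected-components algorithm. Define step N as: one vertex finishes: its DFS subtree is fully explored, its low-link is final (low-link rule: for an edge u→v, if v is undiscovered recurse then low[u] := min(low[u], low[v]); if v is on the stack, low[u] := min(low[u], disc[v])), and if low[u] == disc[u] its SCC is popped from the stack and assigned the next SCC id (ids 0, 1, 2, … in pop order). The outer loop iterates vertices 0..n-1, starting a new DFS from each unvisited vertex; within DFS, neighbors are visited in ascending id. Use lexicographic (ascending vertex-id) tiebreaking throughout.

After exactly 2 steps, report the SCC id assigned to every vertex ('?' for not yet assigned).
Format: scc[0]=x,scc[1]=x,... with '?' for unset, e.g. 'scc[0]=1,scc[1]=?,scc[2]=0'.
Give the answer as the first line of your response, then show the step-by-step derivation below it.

scc[0]=0,scc[1]=?,scc[2]=?,scc[3]=0,scc[4]=?

step 1: low=(low[0]=0,low[1]=?,low[2]=?,low[3]=0,low[4]=?); scc=(scc[0]=?,scc[1]=?,scc[2]=?,scc[3]=?,scc[4]=?)
step 2: low=(low[0]=0,low[1]=?,low[2]=?,low[3]=0,low[4]=?); scc=(scc[0]=0,scc[1]=?,scc[2]=?,scc[3]=0,scc[4]=?)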